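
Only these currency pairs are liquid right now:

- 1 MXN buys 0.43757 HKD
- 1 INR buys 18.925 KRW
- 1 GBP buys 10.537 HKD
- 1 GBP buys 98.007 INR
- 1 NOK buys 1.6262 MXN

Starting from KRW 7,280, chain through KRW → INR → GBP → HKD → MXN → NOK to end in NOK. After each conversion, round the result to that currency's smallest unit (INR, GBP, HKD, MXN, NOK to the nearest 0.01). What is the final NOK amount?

KRW 7,280 ÷ 18.925 = INR 384.68
INR 384.68 ÷ 98.007 = GBP 3.93
GBP 3.93 × 10.537 = HKD 41.41
HKD 41.41 ÷ 0.43757 = MXN 94.64
MXN 94.64 ÷ 1.6262 = NOK 58.20

NOK 58.20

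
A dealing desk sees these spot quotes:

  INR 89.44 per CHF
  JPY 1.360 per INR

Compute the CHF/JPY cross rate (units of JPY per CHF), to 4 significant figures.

CHF/JPY = 121.6

1 CHF × 89.44 = 89.44 INR
89.44 INR × 1.360 = 121.638 JPY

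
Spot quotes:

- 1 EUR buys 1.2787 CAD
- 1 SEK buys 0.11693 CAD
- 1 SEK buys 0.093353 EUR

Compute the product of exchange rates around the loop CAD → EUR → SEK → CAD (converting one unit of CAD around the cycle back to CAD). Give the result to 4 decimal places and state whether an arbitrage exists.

Around CAD → EUR → SEK → CAD: 1 ÷ 1.2787 ÷ 0.093353 × 0.11693 = 0.979555
Product < 1; profitable direction is CAD → SEK → EUR → CAD.

0.9796 (arbitrage exists)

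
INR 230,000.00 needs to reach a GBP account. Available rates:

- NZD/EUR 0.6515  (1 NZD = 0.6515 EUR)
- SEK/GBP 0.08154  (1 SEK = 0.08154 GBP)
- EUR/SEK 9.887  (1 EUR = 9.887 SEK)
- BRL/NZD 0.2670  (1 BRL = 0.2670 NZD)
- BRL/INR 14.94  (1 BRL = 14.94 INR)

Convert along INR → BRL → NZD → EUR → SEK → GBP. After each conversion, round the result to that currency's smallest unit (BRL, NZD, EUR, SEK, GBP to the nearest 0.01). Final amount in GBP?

INR 230,000.00 ÷ 14.94 = BRL 15,394.91
BRL 15,394.91 × 0.2670 = NZD 4,110.44
NZD 4,110.44 × 0.6515 = EUR 2,677.95
EUR 2,677.95 × 9.887 = SEK 26,476.89
SEK 26,476.89 × 0.08154 = GBP 2,158.93

GBP 2,158.93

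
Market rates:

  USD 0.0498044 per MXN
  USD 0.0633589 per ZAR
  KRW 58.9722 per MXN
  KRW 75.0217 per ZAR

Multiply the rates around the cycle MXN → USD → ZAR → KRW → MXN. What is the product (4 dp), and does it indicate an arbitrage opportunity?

1.0000 (no arbitrage)

Around MXN → USD → ZAR → KRW → MXN: 1 × 0.0498044 ÷ 0.0633589 × 75.0217 ÷ 58.9722 = 0.999999
Product ≈ 1 (deviation 0.000%, within rounding noise).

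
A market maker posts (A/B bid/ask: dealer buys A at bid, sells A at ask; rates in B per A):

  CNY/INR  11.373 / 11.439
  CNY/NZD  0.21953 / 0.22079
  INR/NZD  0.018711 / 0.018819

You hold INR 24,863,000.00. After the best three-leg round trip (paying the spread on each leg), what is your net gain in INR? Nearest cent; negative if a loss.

Best loop INR → CNY → NZD → INR:
INR 24,863,000.00 ÷ 11.439 (buy CNY at ask) = CNY 2,173,529.15
CNY 2,173,529.15 × 0.21953 (sell CNY at bid) = NZD 477,154.86
NZD 477,154.86 ÷ 0.018819 (buy INR at ask) = INR 25,354,952.72

Net profit: INR 491,952.72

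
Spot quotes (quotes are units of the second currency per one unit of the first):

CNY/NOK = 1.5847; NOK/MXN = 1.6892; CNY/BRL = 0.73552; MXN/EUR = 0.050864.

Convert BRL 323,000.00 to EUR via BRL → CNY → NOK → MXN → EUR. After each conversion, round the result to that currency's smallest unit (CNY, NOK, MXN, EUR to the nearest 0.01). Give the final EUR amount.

EUR 59,792.49

BRL 323,000.00 ÷ 0.73552 = CNY 439,145.09
CNY 439,145.09 × 1.5847 = NOK 695,913.22
NOK 695,913.22 × 1.6892 = MXN 1,175,536.61
MXN 1,175,536.61 × 0.050864 = EUR 59,792.49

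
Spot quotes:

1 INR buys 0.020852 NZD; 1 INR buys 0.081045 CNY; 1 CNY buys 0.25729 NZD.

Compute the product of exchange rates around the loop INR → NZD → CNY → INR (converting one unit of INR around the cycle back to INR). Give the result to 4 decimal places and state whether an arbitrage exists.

Around INR → NZD → CNY → INR: 1 × 0.020852 ÷ 0.25729 ÷ 0.081045 = 0.999997
Product ≈ 1 (deviation 0.000%, within rounding noise).

1.0000 (no arbitrage)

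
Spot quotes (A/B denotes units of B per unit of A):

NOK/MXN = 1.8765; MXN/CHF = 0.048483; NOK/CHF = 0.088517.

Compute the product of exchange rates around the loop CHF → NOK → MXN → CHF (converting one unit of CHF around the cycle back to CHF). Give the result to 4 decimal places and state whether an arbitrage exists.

1.0278 (arbitrage exists)

Around CHF → NOK → MXN → CHF: 1 ÷ 0.088517 × 1.8765 × 0.048483 = 1.027807
Product > 1; profitable direction is CHF → NOK → MXN → CHF.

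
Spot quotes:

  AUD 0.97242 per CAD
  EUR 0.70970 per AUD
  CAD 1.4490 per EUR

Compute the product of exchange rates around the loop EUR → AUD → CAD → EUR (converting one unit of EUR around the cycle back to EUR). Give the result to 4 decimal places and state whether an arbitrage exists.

Around EUR → AUD → CAD → EUR: 1 ÷ 0.70970 ÷ 0.97242 ÷ 1.4490 = 1.000007
Product ≈ 1 (deviation 0.001%, within rounding noise).

1.0000 (no arbitrage)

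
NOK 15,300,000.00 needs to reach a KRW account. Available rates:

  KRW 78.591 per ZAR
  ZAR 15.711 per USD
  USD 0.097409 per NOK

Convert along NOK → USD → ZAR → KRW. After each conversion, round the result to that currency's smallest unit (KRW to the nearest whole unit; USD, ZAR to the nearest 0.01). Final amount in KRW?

KRW 1,840,209,037

NOK 15,300,000.00 × 0.097409 = USD 1,490,357.70
USD 1,490,357.70 × 15.711 = ZAR 23,415,009.82
ZAR 23,415,009.82 × 78.591 = KRW 1,840,209,037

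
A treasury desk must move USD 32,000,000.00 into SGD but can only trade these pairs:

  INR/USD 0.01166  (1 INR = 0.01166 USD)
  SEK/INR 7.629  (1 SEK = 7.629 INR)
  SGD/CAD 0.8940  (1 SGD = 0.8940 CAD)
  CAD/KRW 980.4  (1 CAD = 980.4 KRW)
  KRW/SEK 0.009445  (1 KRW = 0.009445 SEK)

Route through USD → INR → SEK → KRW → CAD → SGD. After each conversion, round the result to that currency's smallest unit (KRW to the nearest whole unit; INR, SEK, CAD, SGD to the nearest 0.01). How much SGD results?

USD 32,000,000.00 ÷ 0.01166 = INR 2,744,425,385.93
INR 2,744,425,385.93 ÷ 7.629 = SEK 359,735,926.85
SEK 359,735,926.85 ÷ 0.009445 = KRW 38,087,445,934
KRW 38,087,445,934 ÷ 980.4 = CAD 38,848,884.06
CAD 38,848,884.06 ÷ 0.8940 = SGD 43,455,127.58

SGD 43,455,127.58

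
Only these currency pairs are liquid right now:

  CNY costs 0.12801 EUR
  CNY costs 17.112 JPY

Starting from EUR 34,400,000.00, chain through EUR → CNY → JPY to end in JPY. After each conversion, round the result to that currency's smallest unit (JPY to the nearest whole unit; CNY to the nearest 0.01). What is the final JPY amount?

EUR 34,400,000.00 ÷ 0.12801 = CNY 268,729,005.55
CNY 268,729,005.55 × 17.112 = JPY 4,598,490,743

JPY 4,598,490,743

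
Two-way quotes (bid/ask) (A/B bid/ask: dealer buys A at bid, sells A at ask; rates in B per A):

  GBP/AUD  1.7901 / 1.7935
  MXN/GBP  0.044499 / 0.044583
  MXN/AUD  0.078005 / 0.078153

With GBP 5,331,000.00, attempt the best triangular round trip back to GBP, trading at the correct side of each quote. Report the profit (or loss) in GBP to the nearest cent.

Best loop GBP → AUD → MXN → GBP:
GBP 5,331,000.00 × 1.7901 (sell GBP at bid) = AUD 9,543,023.10
AUD 9,543,023.10 ÷ 0.078153 (buy MXN at ask) = MXN 122,106,932.56
MXN 122,106,932.56 × 0.044499 (sell MXN at bid) = GBP 5,433,636.39

Net profit: GBP 102,636.39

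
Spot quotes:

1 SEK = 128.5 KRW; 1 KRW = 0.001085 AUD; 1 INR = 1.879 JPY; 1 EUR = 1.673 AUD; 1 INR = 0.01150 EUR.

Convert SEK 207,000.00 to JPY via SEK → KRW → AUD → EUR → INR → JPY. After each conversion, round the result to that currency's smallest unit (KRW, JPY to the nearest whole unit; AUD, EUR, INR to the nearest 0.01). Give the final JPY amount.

SEK 207,000.00 × 128.5 = KRW 26,599,500
KRW 26,599,500 × 0.001085 = AUD 28,860.46
AUD 28,860.46 ÷ 1.673 = EUR 17,250.72
EUR 17,250.72 ÷ 0.01150 = INR 1,500,062.61
INR 1,500,062.61 × 1.879 = JPY 2,818,618

JPY 2,818,618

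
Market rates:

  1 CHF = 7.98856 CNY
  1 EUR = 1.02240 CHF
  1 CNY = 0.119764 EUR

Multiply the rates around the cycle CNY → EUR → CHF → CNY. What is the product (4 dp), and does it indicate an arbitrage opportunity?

0.9782 (arbitrage exists)

Around CNY → EUR → CHF → CNY: 1 × 0.119764 × 1.02240 × 7.98856 = 0.978173
Product < 1; profitable direction is CNY → CHF → EUR → CNY.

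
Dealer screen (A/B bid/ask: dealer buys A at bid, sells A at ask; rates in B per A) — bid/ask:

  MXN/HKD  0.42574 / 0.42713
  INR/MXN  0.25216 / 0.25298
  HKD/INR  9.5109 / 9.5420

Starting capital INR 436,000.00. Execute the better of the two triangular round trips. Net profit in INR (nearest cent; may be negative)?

Net profit: INR 9,172.94

Best loop INR → MXN → HKD → INR:
INR 436,000.00 × 0.25216 (sell INR at bid) = MXN 109,941.76
MXN 109,941.76 × 0.42574 (sell MXN at bid) = HKD 46,806.60
HKD 46,806.60 × 9.5109 (sell HKD at bid) = INR 445,172.94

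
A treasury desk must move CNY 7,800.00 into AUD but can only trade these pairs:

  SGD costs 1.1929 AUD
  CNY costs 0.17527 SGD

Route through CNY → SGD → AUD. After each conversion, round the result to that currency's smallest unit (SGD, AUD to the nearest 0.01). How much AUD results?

CNY 7,800.00 × 0.17527 = SGD 1,367.11
SGD 1,367.11 × 1.1929 = AUD 1,630.83

AUD 1,630.83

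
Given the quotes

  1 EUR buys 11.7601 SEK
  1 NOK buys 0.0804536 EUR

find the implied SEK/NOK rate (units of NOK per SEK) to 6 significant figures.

1 SEK ÷ 11.7601 = 0.0850333 EUR
0.0850333 EUR ÷ 0.0804536 = 1.05692 NOK

SEK/NOK = 1.05692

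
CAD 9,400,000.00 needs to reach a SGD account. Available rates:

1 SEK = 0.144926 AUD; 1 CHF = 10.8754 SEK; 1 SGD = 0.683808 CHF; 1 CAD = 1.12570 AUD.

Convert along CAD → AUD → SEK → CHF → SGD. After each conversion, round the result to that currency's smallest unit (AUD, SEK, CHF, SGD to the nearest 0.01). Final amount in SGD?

SGD 9,818,040.01

CAD 9,400,000.00 × 1.12570 = AUD 10,581,580.00
AUD 10,581,580.00 ÷ 0.144926 = SEK 73,013,675.94
SEK 73,013,675.94 ÷ 10.8754 = CHF 6,713,654.30
CHF 6,713,654.30 ÷ 0.683808 = SGD 9,818,040.01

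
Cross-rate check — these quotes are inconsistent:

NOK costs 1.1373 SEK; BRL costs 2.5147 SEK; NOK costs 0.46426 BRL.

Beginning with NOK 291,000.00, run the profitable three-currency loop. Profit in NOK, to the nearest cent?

Profit: NOK 7,720.76

Profitable loop is NOK → BRL → SEK → NOK:
NOK 291,000.00 × 0.46426 = BRL 135,099.66
BRL 135,099.66 × 2.5147 = SEK 339,735.12
SEK 339,735.12 ÷ 1.1373 = NOK 298,720.76
Profit = NOK 298,720.76 − NOK 291,000.00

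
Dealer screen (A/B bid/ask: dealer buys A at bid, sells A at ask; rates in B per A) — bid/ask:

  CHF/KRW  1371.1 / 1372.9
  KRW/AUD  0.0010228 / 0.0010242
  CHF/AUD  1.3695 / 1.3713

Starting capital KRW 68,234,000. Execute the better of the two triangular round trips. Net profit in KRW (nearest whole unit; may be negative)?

Best loop KRW → AUD → CHF → KRW:
KRW 68,234,000 × 0.0010228 (sell KRW at bid) = AUD 69,789.74
AUD 69,789.74 ÷ 1.3713 (buy CHF at ask) = CHF 50,893.12
CHF 50,893.12 × 1371.1 (sell CHF at bid) = KRW 69,779,557

Net profit: KRW 1,545,557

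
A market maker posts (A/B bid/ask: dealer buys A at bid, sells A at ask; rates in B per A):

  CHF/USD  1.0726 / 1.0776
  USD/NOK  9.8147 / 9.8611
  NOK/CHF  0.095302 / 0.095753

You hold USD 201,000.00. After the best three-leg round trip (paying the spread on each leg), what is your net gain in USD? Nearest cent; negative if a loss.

Net profit: USD 656.81

Best loop USD → NOK → CHF → USD:
USD 201,000.00 × 9.8147 (sell USD at bid) = NOK 1,972,754.70
NOK 1,972,754.70 × 0.095302 (sell NOK at bid) = CHF 188,007.47
CHF 188,007.47 × 1.0726 (sell CHF at bid) = USD 201,656.81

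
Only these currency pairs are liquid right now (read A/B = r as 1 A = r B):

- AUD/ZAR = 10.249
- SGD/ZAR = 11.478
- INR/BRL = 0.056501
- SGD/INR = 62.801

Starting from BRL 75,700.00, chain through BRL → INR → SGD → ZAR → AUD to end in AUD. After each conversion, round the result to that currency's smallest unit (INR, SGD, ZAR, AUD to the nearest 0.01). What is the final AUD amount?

AUD 23,892.29

BRL 75,700.00 ÷ 0.056501 = INR 1,339,799.30
INR 1,339,799.30 ÷ 62.801 = SGD 21,334.04
SGD 21,334.04 × 11.478 = ZAR 244,872.11
ZAR 244,872.11 ÷ 10.249 = AUD 23,892.29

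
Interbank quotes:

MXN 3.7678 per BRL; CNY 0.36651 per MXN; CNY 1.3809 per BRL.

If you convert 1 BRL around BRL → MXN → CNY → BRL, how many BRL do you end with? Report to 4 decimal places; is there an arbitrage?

1.0000 (no arbitrage)

Around BRL → MXN → CNY → BRL: 1 × 3.7678 × 0.36651 ÷ 1.3809 = 1.000026
Product ≈ 1 (deviation 0.003%, within rounding noise).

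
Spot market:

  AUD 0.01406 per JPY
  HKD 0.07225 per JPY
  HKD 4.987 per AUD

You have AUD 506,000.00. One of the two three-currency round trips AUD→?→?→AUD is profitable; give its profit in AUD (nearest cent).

Profitable loop is AUD → JPY → HKD → AUD:
AUD 506,000.00 ÷ 0.01406 = JPY 35,988,620
JPY 35,988,620 × 0.07225 = HKD 2,600,177.81
HKD 2,600,177.81 ÷ 4.987 = AUD 521,391.18
Profit = AUD 521,391.18 − AUD 506,000.00

Profit: AUD 15,391.18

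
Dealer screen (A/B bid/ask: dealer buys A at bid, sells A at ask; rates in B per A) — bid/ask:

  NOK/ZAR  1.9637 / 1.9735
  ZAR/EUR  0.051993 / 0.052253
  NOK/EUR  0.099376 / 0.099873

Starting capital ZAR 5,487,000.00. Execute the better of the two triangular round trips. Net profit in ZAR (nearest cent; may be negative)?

Net profit: ZAR 122,276.93

Best loop ZAR → EUR → NOK → ZAR:
ZAR 5,487,000.00 × 0.051993 (sell ZAR at bid) = EUR 285,285.59
EUR 285,285.59 ÷ 0.099873 (buy NOK at ask) = NOK 2,856,483.64
NOK 2,856,483.64 × 1.9637 (sell NOK at bid) = ZAR 5,609,276.93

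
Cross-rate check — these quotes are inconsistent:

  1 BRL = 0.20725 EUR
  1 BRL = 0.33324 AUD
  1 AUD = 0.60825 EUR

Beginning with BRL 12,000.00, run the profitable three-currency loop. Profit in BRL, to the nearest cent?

Profitable loop is BRL → EUR → AUD → BRL:
BRL 12,000.00 × 0.20725 = EUR 2,487.00
EUR 2,487.00 ÷ 0.60825 = AUD 4,088.78
AUD 4,088.78 ÷ 0.33324 = BRL 12,269.77
Profit = BRL 12,269.77 − BRL 12,000.00

Profit: BRL 269.77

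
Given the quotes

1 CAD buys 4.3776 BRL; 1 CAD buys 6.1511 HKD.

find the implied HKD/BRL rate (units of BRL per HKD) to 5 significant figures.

1 HKD ÷ 6.1511 = 0.162573 CAD
0.162573 CAD × 4.3776 = 0.711678 BRL

HKD/BRL = 0.71168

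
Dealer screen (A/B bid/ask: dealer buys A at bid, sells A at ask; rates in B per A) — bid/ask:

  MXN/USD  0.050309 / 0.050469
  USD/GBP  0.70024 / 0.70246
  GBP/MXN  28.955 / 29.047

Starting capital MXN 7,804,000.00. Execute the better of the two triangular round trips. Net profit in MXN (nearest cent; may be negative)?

Net profit: MXN 156,373.23

Best loop MXN → USD → GBP → MXN:
MXN 7,804,000.00 × 0.050309 (sell MXN at bid) = USD 392,611.44
USD 392,611.44 × 0.70024 (sell USD at bid) = GBP 274,922.23
GBP 274,922.23 × 28.955 (sell GBP at bid) = MXN 7,960,373.23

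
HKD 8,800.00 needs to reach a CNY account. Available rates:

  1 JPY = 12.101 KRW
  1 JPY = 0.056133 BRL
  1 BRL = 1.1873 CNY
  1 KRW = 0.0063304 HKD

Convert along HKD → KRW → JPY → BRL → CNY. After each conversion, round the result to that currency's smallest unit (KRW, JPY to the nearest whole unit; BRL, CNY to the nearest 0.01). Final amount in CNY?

CNY 7,656.10

HKD 8,800.00 ÷ 0.0063304 = KRW 1,390,118
KRW 1,390,118 ÷ 12.101 = JPY 114,876
JPY 114,876 × 0.056133 = BRL 6,448.33
BRL 6,448.33 × 1.1873 = CNY 7,656.10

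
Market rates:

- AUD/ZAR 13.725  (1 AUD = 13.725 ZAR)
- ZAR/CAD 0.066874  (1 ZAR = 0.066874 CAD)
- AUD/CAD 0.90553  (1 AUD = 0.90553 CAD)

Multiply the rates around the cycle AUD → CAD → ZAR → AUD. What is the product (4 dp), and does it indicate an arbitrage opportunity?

0.9866 (arbitrage exists)

Around AUD → CAD → ZAR → AUD: 1 × 0.90553 ÷ 0.066874 ÷ 13.725 = 0.986582
Product < 1; profitable direction is AUD → ZAR → CAD → AUD.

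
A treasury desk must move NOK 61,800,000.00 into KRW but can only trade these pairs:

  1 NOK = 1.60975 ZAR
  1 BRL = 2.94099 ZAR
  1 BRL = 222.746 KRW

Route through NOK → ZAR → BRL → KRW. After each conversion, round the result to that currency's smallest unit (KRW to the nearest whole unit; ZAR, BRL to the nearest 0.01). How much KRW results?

NOK 61,800,000.00 × 1.60975 = ZAR 99,482,550.00
ZAR 99,482,550.00 ÷ 2.94099 = BRL 33,826,211.58
BRL 33,826,211.58 × 222.746 = KRW 7,534,653,325

KRW 7,534,653,325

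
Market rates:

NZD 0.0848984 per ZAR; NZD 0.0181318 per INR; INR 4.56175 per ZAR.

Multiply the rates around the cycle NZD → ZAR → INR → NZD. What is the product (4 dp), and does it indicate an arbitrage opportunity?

0.9743 (arbitrage exists)

Around NZD → ZAR → INR → NZD: 1 ÷ 0.0848984 × 4.56175 × 0.0181318 = 0.974256
Product < 1; profitable direction is NZD → INR → ZAR → NZD.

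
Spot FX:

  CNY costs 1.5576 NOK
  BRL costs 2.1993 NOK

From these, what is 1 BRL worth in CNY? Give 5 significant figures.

BRL/CNY = 1.4120

1 BRL × 2.1993 = 2.1993 NOK
2.1993 NOK ÷ 1.5576 = 1.41198 CNY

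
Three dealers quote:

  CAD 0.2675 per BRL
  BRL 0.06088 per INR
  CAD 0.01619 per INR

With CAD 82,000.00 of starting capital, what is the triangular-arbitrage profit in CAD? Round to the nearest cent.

Profit: CAD 483.19

Profitable loop is CAD → INR → BRL → CAD:
CAD 82,000.00 ÷ 0.01619 = INR 5,064,854.85
INR 5,064,854.85 × 0.06088 = BRL 308,348.36
BRL 308,348.36 × 0.2675 = CAD 82,483.19
Profit = CAD 82,483.19 − CAD 82,000.00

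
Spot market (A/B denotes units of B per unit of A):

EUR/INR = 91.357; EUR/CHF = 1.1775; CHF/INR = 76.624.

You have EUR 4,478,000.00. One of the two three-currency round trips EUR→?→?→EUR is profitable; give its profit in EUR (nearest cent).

Profit: EUR 56,194.89

Profitable loop is EUR → INR → CHF → EUR:
EUR 4,478,000.00 × 91.357 = INR 409,096,646.00
INR 409,096,646.00 ÷ 76.624 = CHF 5,339,014.49
CHF 5,339,014.49 ÷ 1.1775 = EUR 4,534,194.89
Profit = EUR 4,534,194.89 − EUR 4,478,000.00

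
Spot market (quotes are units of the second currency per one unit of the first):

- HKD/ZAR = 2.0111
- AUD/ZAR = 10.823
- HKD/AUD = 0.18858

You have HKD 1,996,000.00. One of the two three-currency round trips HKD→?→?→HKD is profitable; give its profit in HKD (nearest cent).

Profitable loop is HKD → AUD → ZAR → HKD:
HKD 1,996,000.00 × 0.18858 = AUD 376,405.68
AUD 376,405.68 × 10.823 = ZAR 4,073,838.67
ZAR 4,073,838.67 ÷ 2.0111 = HKD 2,025,676.83
Profit = HKD 2,025,676.83 − HKD 1,996,000.00

Profit: HKD 29,676.83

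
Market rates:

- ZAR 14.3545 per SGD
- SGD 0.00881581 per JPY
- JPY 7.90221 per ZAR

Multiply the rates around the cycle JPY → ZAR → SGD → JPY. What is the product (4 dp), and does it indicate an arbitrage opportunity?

1.0000 (no arbitrage)

Around JPY → ZAR → SGD → JPY: 1 ÷ 7.90221 ÷ 14.3545 ÷ 0.00881581 = 1.000003
Product ≈ 1 (deviation 0.000%, within rounding noise).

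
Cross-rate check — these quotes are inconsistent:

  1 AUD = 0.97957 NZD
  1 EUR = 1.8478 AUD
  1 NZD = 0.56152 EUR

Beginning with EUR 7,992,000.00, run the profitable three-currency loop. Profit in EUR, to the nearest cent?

Profitable loop is EUR → AUD → NZD → EUR:
EUR 7,992,000.00 × 1.8478 = AUD 14,767,617.60
AUD 14,767,617.60 × 0.97957 = NZD 14,465,915.17
NZD 14,465,915.17 × 0.56152 = EUR 8,122,900.69
Profit = EUR 8,122,900.69 − EUR 7,992,000.00

Profit: EUR 130,900.69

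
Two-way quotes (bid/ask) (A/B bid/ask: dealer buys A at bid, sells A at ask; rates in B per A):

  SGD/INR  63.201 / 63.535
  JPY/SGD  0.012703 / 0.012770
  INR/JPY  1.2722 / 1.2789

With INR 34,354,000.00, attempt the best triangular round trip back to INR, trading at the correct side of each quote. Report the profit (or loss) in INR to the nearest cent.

Best loop INR → JPY → SGD → INR:
INR 34,354,000.00 × 1.2722 (sell INR at bid) = JPY 43,705,159
JPY 43,705,159 × 0.012703 (sell JPY at bid) = SGD 555,186.63
SGD 555,186.63 × 63.201 (sell SGD at bid) = INR 35,088,350.34

Net profit: INR 734,350.34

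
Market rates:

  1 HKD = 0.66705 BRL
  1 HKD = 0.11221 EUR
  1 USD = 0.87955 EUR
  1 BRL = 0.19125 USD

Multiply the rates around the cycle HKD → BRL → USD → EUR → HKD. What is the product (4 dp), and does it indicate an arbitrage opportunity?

1.0000 (no arbitrage)

Around HKD → BRL → USD → EUR → HKD: 1 × 0.66705 × 0.19125 × 0.87955 ÷ 0.11221 = 0.999974
Product ≈ 1 (deviation 0.003%, within rounding noise).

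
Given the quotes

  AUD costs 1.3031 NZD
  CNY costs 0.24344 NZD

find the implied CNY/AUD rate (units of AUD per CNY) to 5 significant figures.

CNY/AUD = 0.18682

1 CNY × 0.24344 = 0.24344 NZD
0.24344 NZD ÷ 1.3031 = 0.186816 AUD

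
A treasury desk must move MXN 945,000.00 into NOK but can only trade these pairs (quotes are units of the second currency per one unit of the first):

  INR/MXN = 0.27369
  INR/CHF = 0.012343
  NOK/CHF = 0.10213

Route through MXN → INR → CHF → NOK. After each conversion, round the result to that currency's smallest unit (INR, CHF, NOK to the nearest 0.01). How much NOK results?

MXN 945,000.00 ÷ 0.27369 = INR 3,452,811.58
INR 3,452,811.58 × 0.012343 = CHF 42,618.05
CHF 42,618.05 ÷ 0.10213 = NOK 417,292.18

NOK 417,292.18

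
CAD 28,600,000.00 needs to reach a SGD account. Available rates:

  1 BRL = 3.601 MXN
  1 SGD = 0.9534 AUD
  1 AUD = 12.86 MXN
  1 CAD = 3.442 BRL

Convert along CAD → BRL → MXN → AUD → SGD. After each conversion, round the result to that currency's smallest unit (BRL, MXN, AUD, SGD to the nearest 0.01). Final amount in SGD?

CAD 28,600,000.00 × 3.442 = BRL 98,441,200.00
BRL 98,441,200.00 × 3.601 = MXN 354,486,761.20
MXN 354,486,761.20 ÷ 12.86 = AUD 27,565,066.97
AUD 27,565,066.97 ÷ 0.9534 = SGD 28,912,384.07

SGD 28,912,384.07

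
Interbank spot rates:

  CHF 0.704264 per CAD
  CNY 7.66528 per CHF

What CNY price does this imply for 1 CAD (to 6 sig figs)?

CAD/CNY = 5.39838

1 CAD × 0.704264 = 0.704264 CHF
0.704264 CHF × 7.66528 = 5.39838 CNY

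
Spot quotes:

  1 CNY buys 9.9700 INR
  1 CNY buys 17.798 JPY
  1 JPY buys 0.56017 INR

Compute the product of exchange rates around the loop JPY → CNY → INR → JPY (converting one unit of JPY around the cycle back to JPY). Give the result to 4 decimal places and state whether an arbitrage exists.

1.0000 (no arbitrage)

Around JPY → CNY → INR → JPY: 1 ÷ 17.798 × 9.9700 ÷ 0.56017 = 1.000009
Product ≈ 1 (deviation 0.001%, within rounding noise).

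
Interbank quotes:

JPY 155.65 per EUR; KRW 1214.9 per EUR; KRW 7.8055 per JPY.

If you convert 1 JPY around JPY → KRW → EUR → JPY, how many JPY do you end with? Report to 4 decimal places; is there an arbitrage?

Around JPY → KRW → EUR → JPY: 1 × 7.8055 ÷ 1214.9 × 155.65 = 1.000021
Product ≈ 1 (deviation 0.002%, within rounding noise).

1.0000 (no arbitrage)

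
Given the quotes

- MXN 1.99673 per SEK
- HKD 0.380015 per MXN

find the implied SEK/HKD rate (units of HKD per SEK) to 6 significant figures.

1 SEK × 1.99673 = 1.99673 MXN
1.99673 MXN × 0.380015 = 0.758787 HKD

SEK/HKD = 0.758787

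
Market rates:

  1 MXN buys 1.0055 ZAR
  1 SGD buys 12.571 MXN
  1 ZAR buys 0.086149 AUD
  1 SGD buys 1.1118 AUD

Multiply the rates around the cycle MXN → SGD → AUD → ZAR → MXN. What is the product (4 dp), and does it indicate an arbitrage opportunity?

Around MXN → SGD → AUD → ZAR → MXN: 1 ÷ 12.571 × 1.1118 ÷ 0.086149 ÷ 1.0055 = 1.020997
Product > 1; profitable direction is MXN → SGD → AUD → ZAR → MXN.

1.0210 (arbitrage exists)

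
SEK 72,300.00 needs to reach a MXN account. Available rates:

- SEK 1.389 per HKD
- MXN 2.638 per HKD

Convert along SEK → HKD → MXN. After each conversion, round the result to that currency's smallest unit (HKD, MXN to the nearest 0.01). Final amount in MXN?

SEK 72,300.00 ÷ 1.389 = HKD 52,051.84
HKD 52,051.84 × 2.638 = MXN 137,312.75

MXN 137,312.75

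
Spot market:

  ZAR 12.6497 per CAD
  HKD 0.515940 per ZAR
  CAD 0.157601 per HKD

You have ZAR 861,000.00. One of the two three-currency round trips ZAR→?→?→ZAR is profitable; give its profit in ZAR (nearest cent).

Profitable loop is ZAR → HKD → CAD → ZAR:
ZAR 861,000.00 × 0.515940 = HKD 444,224.34
HKD 444,224.34 × 0.157601 = CAD 70,010.20
CAD 70,010.20 × 12.6497 = ZAR 885,608.03
Profit = ZAR 885,608.03 − ZAR 861,000.00

Profit: ZAR 24,608.03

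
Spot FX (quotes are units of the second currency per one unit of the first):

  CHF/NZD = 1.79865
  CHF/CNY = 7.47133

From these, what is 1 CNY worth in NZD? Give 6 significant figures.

1 CNY ÷ 7.47133 = 0.133845 CHF
0.133845 CHF × 1.79865 = 0.24074 NZD

CNY/NZD = 0.240740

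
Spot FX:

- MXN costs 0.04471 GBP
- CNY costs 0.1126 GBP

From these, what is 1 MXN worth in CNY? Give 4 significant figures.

MXN/CNY = 0.3971

1 MXN × 0.04471 = 0.04471 GBP
0.04471 GBP ÷ 0.1126 = 0.397069 CNY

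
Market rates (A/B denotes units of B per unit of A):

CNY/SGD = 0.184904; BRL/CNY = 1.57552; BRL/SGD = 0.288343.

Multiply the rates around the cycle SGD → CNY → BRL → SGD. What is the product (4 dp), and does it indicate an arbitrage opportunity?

Around SGD → CNY → BRL → SGD: 1 ÷ 0.184904 ÷ 1.57552 × 0.288343 = 0.989781
Product < 1; profitable direction is SGD → BRL → CNY → SGD.

0.9898 (arbitrage exists)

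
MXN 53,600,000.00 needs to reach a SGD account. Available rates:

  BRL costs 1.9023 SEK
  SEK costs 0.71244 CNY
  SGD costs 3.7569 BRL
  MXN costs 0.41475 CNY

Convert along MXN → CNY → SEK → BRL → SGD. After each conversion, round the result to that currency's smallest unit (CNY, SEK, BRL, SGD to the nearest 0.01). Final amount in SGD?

MXN 53,600,000.00 × 0.41475 = CNY 22,230,600.00
CNY 22,230,600.00 ÷ 0.71244 = SEK 31,203,469.77
SEK 31,203,469.77 ÷ 1.9023 = BRL 16,403,022.54
BRL 16,403,022.54 ÷ 3.7569 = SGD 4,366,105.71

SGD 4,366,105.71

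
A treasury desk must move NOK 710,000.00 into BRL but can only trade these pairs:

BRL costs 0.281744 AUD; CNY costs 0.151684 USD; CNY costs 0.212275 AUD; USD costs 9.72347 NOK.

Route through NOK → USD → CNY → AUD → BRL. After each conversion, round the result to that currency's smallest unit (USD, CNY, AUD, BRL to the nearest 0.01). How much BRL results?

BRL 362,694.93

NOK 710,000.00 ÷ 9.72347 = USD 73,019.20
USD 73,019.20 ÷ 0.151684 = CNY 481,390.26
CNY 481,390.26 × 0.212275 = AUD 102,187.12
AUD 102,187.12 ÷ 0.281744 = BRL 362,694.93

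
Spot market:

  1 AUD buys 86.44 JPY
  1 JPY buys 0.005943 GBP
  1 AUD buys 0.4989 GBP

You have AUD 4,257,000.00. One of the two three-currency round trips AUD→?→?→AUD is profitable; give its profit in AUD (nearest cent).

Profitable loop is AUD → JPY → GBP → AUD:
AUD 4,257,000.00 × 86.44 = JPY 367,975,080
JPY 367,975,080 × 0.005943 = GBP 2,186,875.90
GBP 2,186,875.90 ÷ 0.4989 = AUD 4,383,395.27
Profit = AUD 4,383,395.27 − AUD 4,257,000.00

Profit: AUD 126,395.27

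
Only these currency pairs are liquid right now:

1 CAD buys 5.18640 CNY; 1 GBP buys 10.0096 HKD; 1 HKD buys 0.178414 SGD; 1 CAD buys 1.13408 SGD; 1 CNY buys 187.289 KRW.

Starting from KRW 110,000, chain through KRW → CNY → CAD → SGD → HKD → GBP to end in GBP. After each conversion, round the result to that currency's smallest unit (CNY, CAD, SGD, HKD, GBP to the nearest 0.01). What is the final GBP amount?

GBP 71.91

KRW 110,000 ÷ 187.289 = CNY 587.33
CNY 587.33 ÷ 5.18640 = CAD 113.24
CAD 113.24 × 1.13408 = SGD 128.42
SGD 128.42 ÷ 0.178414 = HKD 719.79
HKD 719.79 ÷ 10.0096 = GBP 71.91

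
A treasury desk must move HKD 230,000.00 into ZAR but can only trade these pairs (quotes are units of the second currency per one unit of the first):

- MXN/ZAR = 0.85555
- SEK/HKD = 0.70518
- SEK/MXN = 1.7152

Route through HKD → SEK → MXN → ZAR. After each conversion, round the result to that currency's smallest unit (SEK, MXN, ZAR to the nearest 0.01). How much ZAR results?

ZAR 478,616.88

HKD 230,000.00 ÷ 0.70518 = SEK 326,157.86
SEK 326,157.86 × 1.7152 = MXN 559,425.96
MXN 559,425.96 × 0.85555 = ZAR 478,616.88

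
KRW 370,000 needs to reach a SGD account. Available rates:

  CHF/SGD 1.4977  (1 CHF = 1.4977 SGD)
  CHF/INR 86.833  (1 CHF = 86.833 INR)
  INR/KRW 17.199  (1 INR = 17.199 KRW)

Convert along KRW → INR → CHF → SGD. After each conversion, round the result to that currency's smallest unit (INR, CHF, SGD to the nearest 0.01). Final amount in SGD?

SGD 371.06

KRW 370,000 ÷ 17.199 = INR 21,512.88
INR 21,512.88 ÷ 86.833 = CHF 247.75
CHF 247.75 × 1.4977 = SGD 371.06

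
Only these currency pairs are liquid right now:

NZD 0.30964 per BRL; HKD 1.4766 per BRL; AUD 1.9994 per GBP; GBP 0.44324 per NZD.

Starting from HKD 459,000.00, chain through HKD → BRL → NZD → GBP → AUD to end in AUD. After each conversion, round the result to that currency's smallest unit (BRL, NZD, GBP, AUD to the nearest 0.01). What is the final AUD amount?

AUD 85,299.30

HKD 459,000.00 ÷ 1.4766 = BRL 310,849.25
BRL 310,849.25 × 0.30964 = NZD 96,251.36
NZD 96,251.36 × 0.44324 = GBP 42,662.45
GBP 42,662.45 × 1.9994 = AUD 85,299.30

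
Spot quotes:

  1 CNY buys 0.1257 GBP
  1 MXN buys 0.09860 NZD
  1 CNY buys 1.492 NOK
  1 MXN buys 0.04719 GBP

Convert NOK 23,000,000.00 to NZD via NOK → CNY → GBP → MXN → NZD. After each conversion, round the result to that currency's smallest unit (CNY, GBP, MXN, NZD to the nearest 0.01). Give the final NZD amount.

NZD 4,048,752.48

NOK 23,000,000.00 ÷ 1.492 = CNY 15,415,549.60
CNY 15,415,549.60 × 0.1257 = GBP 1,937,734.58
GBP 1,937,734.58 ÷ 0.04719 = MXN 41,062,398.39
MXN 41,062,398.39 × 0.09860 = NZD 4,048,752.48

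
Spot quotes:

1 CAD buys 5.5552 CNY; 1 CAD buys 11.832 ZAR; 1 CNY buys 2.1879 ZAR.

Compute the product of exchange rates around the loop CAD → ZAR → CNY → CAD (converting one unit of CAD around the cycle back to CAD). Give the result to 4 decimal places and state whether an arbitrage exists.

Around CAD → ZAR → CNY → CAD: 1 × 11.832 ÷ 2.1879 ÷ 5.5552 = 0.973489
Product < 1; profitable direction is CAD → CNY → ZAR → CAD.

0.9735 (arbitrage exists)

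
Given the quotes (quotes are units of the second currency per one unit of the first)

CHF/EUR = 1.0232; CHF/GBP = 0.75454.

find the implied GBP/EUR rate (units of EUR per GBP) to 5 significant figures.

GBP/EUR = 1.3561

1 GBP ÷ 0.75454 = 1.32531 CHF
1.32531 CHF × 1.0232 = 1.35606 EUR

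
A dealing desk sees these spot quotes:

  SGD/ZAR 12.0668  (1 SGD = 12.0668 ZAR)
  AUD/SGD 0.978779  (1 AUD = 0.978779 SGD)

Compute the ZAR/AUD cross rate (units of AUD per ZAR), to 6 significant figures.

ZAR/AUD = 0.0846688

1 ZAR ÷ 12.0668 = 0.082872 SGD
0.082872 SGD ÷ 0.978779 = 0.0846688 AUD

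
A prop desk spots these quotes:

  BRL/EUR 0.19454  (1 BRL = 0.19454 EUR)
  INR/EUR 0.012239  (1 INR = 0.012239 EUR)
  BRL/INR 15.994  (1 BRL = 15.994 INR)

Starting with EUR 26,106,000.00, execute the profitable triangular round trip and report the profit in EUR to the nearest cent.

Profit: EUR 162,450.07

Profitable loop is EUR → BRL → INR → EUR:
EUR 26,106,000.00 ÷ 0.19454 = BRL 134,193,482.06
BRL 134,193,482.06 × 15.994 = INR 2,146,290,552.07
INR 2,146,290,552.07 × 0.012239 = EUR 26,268,450.07
Profit = EUR 26,268,450.07 − EUR 26,106,000.00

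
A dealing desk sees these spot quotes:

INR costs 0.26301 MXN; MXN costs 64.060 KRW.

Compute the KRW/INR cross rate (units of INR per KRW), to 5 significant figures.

1 KRW ÷ 64.060 = 0.0156104 MXN
0.0156104 MXN ÷ 0.26301 = 0.0593527 INR

KRW/INR = 0.059353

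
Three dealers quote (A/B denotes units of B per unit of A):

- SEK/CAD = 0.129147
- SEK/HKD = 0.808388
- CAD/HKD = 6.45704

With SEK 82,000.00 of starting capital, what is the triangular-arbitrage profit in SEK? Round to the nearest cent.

Profitable loop is SEK → CAD → HKD → SEK:
SEK 82,000.00 × 0.129147 = CAD 10,590.05
CAD 10,590.05 × 6.45704 = HKD 68,380.40
HKD 68,380.40 ÷ 0.808388 = SEK 84,588.59
Profit = SEK 84,588.59 − SEK 82,000.00

Profit: SEK 2,588.59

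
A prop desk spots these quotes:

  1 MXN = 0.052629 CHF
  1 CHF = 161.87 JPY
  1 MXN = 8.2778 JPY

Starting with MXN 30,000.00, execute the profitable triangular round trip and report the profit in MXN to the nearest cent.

Profitable loop is MXN → CHF → JPY → MXN:
MXN 30,000.00 × 0.052629 = CHF 1,578.87
CHF 1,578.87 × 161.87 = JPY 255,572
JPY 255,572 ÷ 8.2778 = MXN 30,874.35
Profit = MXN 30,874.35 − MXN 30,000.00

Profit: MXN 874.35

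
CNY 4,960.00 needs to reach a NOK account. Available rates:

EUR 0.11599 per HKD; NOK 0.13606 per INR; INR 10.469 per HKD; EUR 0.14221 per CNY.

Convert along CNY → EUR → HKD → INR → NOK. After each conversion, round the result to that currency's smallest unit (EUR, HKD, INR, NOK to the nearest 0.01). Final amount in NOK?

CNY 4,960.00 × 0.14221 = EUR 705.36
EUR 705.36 ÷ 0.11599 = HKD 6,081.21
HKD 6,081.21 × 10.469 = INR 63,664.19
INR 63,664.19 × 0.13606 = NOK 8,662.15

NOK 8,662.15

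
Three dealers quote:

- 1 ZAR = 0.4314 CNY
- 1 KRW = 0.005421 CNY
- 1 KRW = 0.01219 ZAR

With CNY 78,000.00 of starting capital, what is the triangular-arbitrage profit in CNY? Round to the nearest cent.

Profit: CNY 2,406.32

Profitable loop is CNY → ZAR → KRW → CNY:
CNY 78,000.00 ÷ 0.4314 = ZAR 180,806.68
ZAR 180,806.68 ÷ 0.01219 = KRW 14,832,377
KRW 14,832,377 × 0.005421 = CNY 80,406.32
Profit = CNY 80,406.32 − CNY 78,000.00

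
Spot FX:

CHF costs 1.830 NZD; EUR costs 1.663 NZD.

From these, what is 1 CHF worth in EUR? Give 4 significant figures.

1 CHF × 1.830 = 1.83 NZD
1.83 NZD ÷ 1.663 = 1.10042 EUR

CHF/EUR = 1.100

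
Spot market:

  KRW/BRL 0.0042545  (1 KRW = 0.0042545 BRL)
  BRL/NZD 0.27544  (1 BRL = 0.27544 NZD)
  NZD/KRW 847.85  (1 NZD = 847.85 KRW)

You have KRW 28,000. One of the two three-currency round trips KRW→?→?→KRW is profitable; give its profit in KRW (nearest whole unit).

Profitable loop is KRW → NZD → BRL → KRW:
KRW 28,000 ÷ 847.85 = NZD 33.02
NZD 33.02 ÷ 0.27544 = BRL 119.90
BRL 119.90 ÷ 0.0042545 = KRW 28,181
Profit = KRW 28,181 − KRW 28,000

Profit: KRW 181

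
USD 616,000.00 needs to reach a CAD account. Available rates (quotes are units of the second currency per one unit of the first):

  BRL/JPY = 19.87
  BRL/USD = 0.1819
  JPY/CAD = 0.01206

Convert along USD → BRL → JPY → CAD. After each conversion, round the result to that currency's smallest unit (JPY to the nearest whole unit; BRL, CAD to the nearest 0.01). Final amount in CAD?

CAD 811,508.72

USD 616,000.00 ÷ 0.1819 = BRL 3,386,476.09
BRL 3,386,476.09 × 19.87 = JPY 67,289,280
JPY 67,289,280 × 0.01206 = CAD 811,508.72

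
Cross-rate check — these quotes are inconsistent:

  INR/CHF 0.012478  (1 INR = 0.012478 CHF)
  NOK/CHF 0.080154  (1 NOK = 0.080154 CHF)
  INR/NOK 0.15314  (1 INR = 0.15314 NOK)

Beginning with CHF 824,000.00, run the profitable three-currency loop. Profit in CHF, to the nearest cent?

Profit: CHF 13,641.82

Profitable loop is CHF → NOK → INR → CHF:
CHF 824,000.00 ÷ 0.080154 = NOK 10,280,210.59
NOK 10,280,210.59 ÷ 0.15314 = INR 67,129,493.24
INR 67,129,493.24 × 0.012478 = CHF 837,641.82
Profit = CHF 837,641.82 − CHF 824,000.00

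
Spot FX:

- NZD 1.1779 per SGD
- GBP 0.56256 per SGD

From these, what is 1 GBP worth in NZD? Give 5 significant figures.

GBP/NZD = 2.0938

1 GBP ÷ 0.56256 = 1.77759 SGD
1.77759 SGD × 1.1779 = 2.09382 NZD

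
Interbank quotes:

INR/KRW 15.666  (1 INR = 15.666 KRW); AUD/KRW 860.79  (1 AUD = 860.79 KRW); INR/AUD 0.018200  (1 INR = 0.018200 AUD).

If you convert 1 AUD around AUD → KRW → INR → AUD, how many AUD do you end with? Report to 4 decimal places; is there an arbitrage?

1.0000 (no arbitrage)

Around AUD → KRW → INR → AUD: 1 × 860.79 ÷ 15.666 × 0.018200 = 1.000024
Product ≈ 1 (deviation 0.002%, within rounding noise).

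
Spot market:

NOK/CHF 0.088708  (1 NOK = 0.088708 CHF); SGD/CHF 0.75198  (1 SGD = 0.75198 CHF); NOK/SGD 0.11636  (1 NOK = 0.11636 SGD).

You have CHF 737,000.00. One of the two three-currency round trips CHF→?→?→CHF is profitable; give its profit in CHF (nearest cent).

Profitable loop is CHF → SGD → NOK → CHF:
CHF 737,000.00 ÷ 0.75198 = SGD 980,079.26
SGD 980,079.26 ÷ 0.11636 = NOK 8,422,819.33
NOK 8,422,819.33 × 0.088708 = CHF 747,171.46
Profit = CHF 747,171.46 − CHF 737,000.00

Profit: CHF 10,171.46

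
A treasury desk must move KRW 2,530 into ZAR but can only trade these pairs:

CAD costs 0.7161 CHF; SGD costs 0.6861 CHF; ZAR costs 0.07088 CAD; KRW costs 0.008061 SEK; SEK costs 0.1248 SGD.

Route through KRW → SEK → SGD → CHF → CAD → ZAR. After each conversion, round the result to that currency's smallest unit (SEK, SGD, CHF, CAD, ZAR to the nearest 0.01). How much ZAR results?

ZAR 34.28

KRW 2,530 × 0.008061 = SEK 20.39
SEK 20.39 × 0.1248 = SGD 2.54
SGD 2.54 × 0.6861 = CHF 1.74
CHF 1.74 ÷ 0.7161 = CAD 2.43
CAD 2.43 ÷ 0.07088 = ZAR 34.28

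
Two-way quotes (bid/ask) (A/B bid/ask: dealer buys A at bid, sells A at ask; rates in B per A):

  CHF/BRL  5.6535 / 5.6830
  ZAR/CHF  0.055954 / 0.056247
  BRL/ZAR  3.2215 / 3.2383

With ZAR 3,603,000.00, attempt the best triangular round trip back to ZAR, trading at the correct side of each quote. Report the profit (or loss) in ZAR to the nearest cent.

Best loop ZAR → CHF → BRL → ZAR:
ZAR 3,603,000.00 × 0.055954 (sell ZAR at bid) = CHF 201,602.26
CHF 201,602.26 × 5.6535 (sell CHF at bid) = BRL 1,139,758.39
BRL 1,139,758.39 × 3.2215 (sell BRL at bid) = ZAR 3,671,731.65

Net profit: ZAR 68,731.65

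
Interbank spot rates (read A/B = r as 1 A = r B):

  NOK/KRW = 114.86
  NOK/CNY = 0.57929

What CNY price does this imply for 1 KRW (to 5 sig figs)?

KRW/CNY = 0.0050434

1 KRW ÷ 114.86 = 0.00870625 NOK
0.00870625 NOK × 0.57929 = 0.00504344 CNY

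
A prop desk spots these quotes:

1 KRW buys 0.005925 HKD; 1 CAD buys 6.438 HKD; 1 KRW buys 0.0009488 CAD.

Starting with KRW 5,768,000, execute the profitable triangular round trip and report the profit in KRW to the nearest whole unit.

Profit: KRW 178,515

Profitable loop is KRW → CAD → HKD → KRW:
KRW 5,768,000 × 0.0009488 = CAD 5,472.68
CAD 5,472.68 × 6.438 = HKD 35,233.10
HKD 35,233.10 ÷ 0.005925 = KRW 5,946,515
Profit = KRW 5,946,515 − KRW 5,768,000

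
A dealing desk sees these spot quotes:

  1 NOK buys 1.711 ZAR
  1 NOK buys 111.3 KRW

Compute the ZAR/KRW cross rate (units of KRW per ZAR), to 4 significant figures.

1 ZAR ÷ 1.711 = 0.584454 NOK
0.584454 NOK × 111.3 = 65.0497 KRW

ZAR/KRW = 65.05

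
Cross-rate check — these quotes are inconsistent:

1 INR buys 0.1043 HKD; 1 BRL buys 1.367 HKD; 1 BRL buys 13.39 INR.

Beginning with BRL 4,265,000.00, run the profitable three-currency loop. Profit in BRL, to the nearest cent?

Profitable loop is BRL → INR → HKD → BRL:
BRL 4,265,000.00 × 13.39 = INR 57,108,350.00
INR 57,108,350.00 × 0.1043 = HKD 5,956,400.91
HKD 5,956,400.91 ÷ 1.367 = BRL 4,357,279.37
Profit = BRL 4,357,279.37 − BRL 4,265,000.00

Profit: BRL 92,279.37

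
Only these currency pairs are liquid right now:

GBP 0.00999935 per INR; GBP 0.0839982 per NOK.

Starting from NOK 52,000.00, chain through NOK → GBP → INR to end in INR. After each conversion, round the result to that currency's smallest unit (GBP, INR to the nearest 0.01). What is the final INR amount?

INR 436,819.39

NOK 52,000.00 × 0.0839982 = GBP 4,367.91
GBP 4,367.91 ÷ 0.00999935 = INR 436,819.39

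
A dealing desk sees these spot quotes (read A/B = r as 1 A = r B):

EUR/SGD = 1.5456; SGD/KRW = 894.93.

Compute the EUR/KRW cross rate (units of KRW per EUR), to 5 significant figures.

1 EUR × 1.5456 = 1.5456 SGD
1.5456 SGD × 894.93 = 1383.2 KRW

EUR/KRW = 1383.2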